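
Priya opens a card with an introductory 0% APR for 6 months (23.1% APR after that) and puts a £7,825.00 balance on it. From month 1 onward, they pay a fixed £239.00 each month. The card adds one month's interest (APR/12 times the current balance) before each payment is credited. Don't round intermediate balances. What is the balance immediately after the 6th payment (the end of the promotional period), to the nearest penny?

Promo months 1–6 at r₀ = 0%/12 = 0; months 7+ at r₁ = 23.1%/12 = 0.01925.
After month 6 (no interest yet): B = £7,825.00 − 6·£239.00 = £6,391.00.

£6,391.00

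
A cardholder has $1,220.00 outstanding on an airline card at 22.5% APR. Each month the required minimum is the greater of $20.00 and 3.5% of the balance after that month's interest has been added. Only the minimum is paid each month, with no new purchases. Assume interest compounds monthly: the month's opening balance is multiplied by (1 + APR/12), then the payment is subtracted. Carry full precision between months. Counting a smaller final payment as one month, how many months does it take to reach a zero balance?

86 months

Monthly rate r = 22.5%/12 = 1.875% = 0.01875.
While 3.5% of the post-interest balance exceeds $20.00, each month B ← (B·(1+r))·(1 − 0.035), i.e. B shrinks by the factor (1+r)·0.965 = 0.98309.
This holds for months 1–46. Entering month 47 the balance is $556.84; 3.5% of the post-interest balance is now below $20.00, so the flat $20.00 minimum applies from here.
From month 47 a fixed $20.00 at rate r clears $556.84 in 40 more payments. Total: 46 + 40 = 86 months.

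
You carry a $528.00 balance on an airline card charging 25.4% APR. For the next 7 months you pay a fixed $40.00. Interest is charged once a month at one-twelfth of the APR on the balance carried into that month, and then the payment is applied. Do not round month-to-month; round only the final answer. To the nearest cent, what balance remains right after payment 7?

Monthly rate r = 25.4%/12 = 2.11667% = 0.0211667.
Each month: B ← B·(1+r) − $40.00.
Month 1: interest $11.18; balance after payment $499.18.
Month 2: interest $10.57; balance after payment $469.74.
Month 3: interest $9.94; balance after payment $439.68.
Month 4: interest $9.31; balance after payment $408.99.
Month 5: interest $8.66; balance after payment $377.65.
Month 6: interest $7.99; balance after payment $345.64.
Month 7: interest $7.32; balance after payment $312.96.

$312.96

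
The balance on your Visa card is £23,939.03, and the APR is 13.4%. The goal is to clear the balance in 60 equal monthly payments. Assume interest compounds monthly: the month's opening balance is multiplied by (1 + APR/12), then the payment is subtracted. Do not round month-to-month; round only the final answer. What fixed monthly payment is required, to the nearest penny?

£549.60

Monthly rate r = 13.4%/12 = 1.11667% = 0.0111667.
Level-payment amortization: P = B₀·r / (1 − (1+r)^(−n)) = 23939.03·0.0111667 / (1 − 1.01117^(−60)).
Denominator 1 − (1+r)^(−60) = 0.486387806.
P = 267.319 / 0.486387806 ≈ 549.60.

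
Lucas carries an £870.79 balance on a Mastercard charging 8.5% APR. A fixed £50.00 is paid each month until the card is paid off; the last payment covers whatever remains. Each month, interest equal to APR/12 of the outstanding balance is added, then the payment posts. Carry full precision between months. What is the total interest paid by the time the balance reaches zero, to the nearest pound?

£62

Monthly rate r = 8.5%/12 = 0.708333% = 0.00708333.
Payoff takes n = ⌈−ln(1 − rB₀/P)/ln(1+r)⌉ = ⌈18.653⌉ = 19 payments; the last is £32.70.
Total paid = 18·£50.00 + £32.70 = £932.70.
Total interest = total paid − principal = £932.70 − £870.79 = £61.91.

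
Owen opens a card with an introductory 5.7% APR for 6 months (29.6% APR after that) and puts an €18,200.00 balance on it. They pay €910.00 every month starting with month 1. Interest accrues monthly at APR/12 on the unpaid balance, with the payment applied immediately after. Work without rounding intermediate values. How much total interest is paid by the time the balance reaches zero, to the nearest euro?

€3,800

Promo months 1–6 at r₀ = 5.7%/12 = 0.00475; months 7+ at r₁ = 29.6%/12 = 0.0246667.
After month 6: iterate B ← B·(1+r₀) − €910.00 for 6 months → €13,199.65.
Then at r₁ with €910.00/mo: n₂ = −ln(1 − r₁·B/P)/ln(1+r₁) ≈ 18.17 → 19 more payments.
Total paid = 24·€910.00 + €159.63 = €21,999.63; interest = €21,999.63 − €18,200.00 = €3,799.63.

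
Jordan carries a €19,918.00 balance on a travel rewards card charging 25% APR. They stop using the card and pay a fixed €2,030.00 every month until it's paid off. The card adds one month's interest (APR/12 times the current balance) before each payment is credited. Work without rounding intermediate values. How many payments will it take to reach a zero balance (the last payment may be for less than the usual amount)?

12 payments

Monthly rate r = 25%/12 = 2.08333% = 0.0208333.
Recurrence: B ← B·(1+r) − €2,030.00.
Month 1: interest €414.96; balance after payment €18,302.96.
Month 2: interest €381.31; balance after payment €16,654.27.
Closed form: n = −ln(1 − rB₀/P)/ln(1+r) = −ln(0.79559)/ln(1.02083) ≈ 11.090, so the balance reaches zero during payment 12.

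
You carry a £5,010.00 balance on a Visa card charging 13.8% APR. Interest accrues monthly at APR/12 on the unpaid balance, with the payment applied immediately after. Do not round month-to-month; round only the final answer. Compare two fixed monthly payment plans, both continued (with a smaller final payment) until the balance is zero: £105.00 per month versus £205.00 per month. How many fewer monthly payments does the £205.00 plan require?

Monthly rate r = 13.8%/12 = 1.15% = 0.0115.
At £105.00/mo: n = ⌈−ln(1 − rB₀/P)/ln(1+r)⌉ = 70 payments (last £61.51); total interest = total paid − £5,010.00 = £2,296.51.
At £205.00/mo: 29 payments (last £175.83); total interest £905.83.
Payments saved = 70 − 29 = 41.

41 fewer payments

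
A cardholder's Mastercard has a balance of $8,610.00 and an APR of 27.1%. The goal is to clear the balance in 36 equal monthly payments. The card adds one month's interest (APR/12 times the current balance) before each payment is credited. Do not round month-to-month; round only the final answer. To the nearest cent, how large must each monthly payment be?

Monthly rate r = 27.1%/12 = 2.25833% = 0.0225833.
Level-payment amortization: P = B₀·r / (1 − (1+r)^(−n)) = 8610.00·0.0225833 / (1 − 1.02258^(−36)).
Denominator 1 − (1+r)^(−36) = 0.552444975.
P = 194.442 / 0.552444975 ≈ 351.97.

$351.97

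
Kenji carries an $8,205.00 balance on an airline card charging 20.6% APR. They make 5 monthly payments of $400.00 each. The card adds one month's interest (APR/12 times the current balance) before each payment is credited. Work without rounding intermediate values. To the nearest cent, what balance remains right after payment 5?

$6,864.01

Monthly rate r = 20.6%/12 = 1.71667% = 0.0171667.
Each month: B ← B·(1+r) − $400.00.
Month 1: interest $140.85; balance after payment $7,945.85.
Month 2: interest $136.40; balance after payment $7,682.26.
Month 3: interest $131.88; balance after payment $7,414.14.
Month 4: interest $127.28; balance after payment $7,141.41.
Month 5: interest $122.59; balance after payment $6,864.01.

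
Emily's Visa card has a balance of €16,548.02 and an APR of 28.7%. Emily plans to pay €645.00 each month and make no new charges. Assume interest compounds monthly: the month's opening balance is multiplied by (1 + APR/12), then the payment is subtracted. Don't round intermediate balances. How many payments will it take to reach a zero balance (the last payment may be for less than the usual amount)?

Monthly rate r = 28.7%/12 = 2.39167% = 0.0239167.
Recurrence: B ← B·(1+r) − €645.00.
Month 1: interest €395.77; balance after payment €16,298.79.
Month 2: interest €389.81; balance after payment €16,043.61.
Closed form: n = −ln(1 − rB₀/P)/ln(1+r) = −ln(0.3864)/ln(1.02392) ≈ 40.232, so the balance reaches zero during payment 41.

41 payments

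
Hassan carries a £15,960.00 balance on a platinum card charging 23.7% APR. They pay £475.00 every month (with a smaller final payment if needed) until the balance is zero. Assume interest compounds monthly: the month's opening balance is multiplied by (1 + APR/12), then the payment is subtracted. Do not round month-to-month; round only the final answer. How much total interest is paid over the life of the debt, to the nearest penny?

£10,500.93

Monthly rate r = 23.7%/12 = 1.975% = 0.01975.
Payoff takes n = ⌈−ln(1 − rB₀/P)/ln(1+r)⌉ = ⌈55.705⌉ = 56 payments; the last is £335.93.
Total paid = 55·£475.00 + £335.93 = £26,460.93.
Total interest = total paid − principal = £26,460.93 − £15,960.00 = £10,500.93.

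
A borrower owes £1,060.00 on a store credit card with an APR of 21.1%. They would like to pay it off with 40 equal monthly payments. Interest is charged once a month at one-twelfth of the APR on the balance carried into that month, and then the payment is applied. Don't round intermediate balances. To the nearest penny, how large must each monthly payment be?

Monthly rate r = 21.1%/12 = 1.75833% = 0.0175833.
Level-payment amortization: P = B₀·r / (1 − (1+r)^(−n)) = 1060.00·0.0175833 / (1 − 1.01758^(−40)).
Denominator 1 − (1+r)^(−40) = 0.502032967.
P = 18.6383 / 0.502032967 ≈ 37.13.

£37.13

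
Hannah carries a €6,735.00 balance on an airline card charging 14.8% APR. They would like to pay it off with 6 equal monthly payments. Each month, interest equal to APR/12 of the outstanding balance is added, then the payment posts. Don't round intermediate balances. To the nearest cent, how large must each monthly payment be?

Monthly rate r = 14.8%/12 = 1.23333% = 0.0123333.
Level-payment amortization: P = B₀·r / (1 − (1+r)^(−n)) = 6735.00·0.0123333 / (1 − 1.01233^(−6)).
Denominator 1 − (1+r)^(−6) = 0.0709078797.
P = 83.065 / 0.0709078797 ≈ 1171.45.

€1,171.45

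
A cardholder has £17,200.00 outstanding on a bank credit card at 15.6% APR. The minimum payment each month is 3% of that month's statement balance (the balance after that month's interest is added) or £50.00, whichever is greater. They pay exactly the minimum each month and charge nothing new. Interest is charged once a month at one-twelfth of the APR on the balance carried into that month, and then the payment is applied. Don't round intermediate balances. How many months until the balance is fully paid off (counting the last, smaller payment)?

Monthly rate r = 15.6%/12 = 1.3% = 0.013.
While 3% of the post-interest balance exceeds £50.00, each month B ← (B·(1+r))·(1 − 0.03), i.e. B shrinks by the factor (1+r)·0.97 = 0.98261.
This holds for months 1–134. Entering month 135 the balance is £1,639.10; 3% of the post-interest balance is now below £50.00, so the flat £50.00 minimum applies from here.
From month 135 a fixed £50.00 at rate r clears £1,639.10 in 44 more payments. Total: 134 + 44 = 178 months.

178 months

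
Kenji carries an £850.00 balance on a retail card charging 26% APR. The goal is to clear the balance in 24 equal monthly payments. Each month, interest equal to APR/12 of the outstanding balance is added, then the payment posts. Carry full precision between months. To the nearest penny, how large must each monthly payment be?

Monthly rate r = 26%/12 = 2.16667% = 0.0216667.
Level-payment amortization: P = B₀·r / (1 − (1+r)^(−n)) = 850.00·0.0216667 / (1 − 1.02167^(−24)).
Denominator 1 − (1+r)^(−24) = 0.402168739.
P = 18.4167 / 0.402168739 ≈ 45.79.

£45.79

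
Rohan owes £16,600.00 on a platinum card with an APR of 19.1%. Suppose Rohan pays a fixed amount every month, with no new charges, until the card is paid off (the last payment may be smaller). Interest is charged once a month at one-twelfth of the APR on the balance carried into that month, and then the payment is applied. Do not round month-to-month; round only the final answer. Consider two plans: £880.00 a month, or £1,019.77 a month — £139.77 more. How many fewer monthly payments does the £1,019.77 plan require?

Monthly rate r = 19.1%/12 = 1.59167% = 0.0159167.
At £880.00/mo: n = ⌈−ln(1 − rB₀/P)/ln(1+r)⌉ = 23 payments (last £537.61); total interest = total paid − £16,600.00 = £3,297.61.
At £1,019.77/mo: 19 payments (last £1,009.96); total interest £2,765.82.
Payments saved = 23 − 19 = 4.

4 fewer payments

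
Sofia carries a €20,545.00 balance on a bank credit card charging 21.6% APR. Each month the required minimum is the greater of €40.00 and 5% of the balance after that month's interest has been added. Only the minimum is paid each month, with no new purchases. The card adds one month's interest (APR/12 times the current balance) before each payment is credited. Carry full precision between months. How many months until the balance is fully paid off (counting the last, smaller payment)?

Monthly rate r = 21.6%/12 = 1.8% = 0.018.
While 5% of the post-interest balance exceeds €40.00, each month B ← (B·(1+r))·(1 − 0.05), i.e. B shrinks by the factor (1+r)·0.95 = 0.9671.
This holds for months 1–98. Entering month 99 the balance is €774.29; 5% of the post-interest balance is now below €40.00, so the flat €40.00 minimum applies from here.
From month 99 a fixed €40.00 at rate r clears €774.29 in 25 more payments. Total: 98 + 25 = 123 months.

123 months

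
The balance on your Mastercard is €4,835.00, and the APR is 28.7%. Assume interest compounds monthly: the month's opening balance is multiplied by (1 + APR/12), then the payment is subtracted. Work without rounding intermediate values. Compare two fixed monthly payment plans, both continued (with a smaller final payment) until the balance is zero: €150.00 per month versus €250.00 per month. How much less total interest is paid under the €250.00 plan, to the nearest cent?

Monthly rate r = 28.7%/12 = 2.39167% = 0.0239167.
At €150.00/mo: n = ⌈−ln(1 − rB₀/P)/ln(1+r)⌉ = 63 payments (last €52.94); total interest = total paid − €4,835.00 = €4,517.94.
At €250.00/mo: 27 payments (last €68.31); total interest €1,733.31.
Interest saved = €4,517.94 − €1,733.31 = €2,784.63.

€2,784.63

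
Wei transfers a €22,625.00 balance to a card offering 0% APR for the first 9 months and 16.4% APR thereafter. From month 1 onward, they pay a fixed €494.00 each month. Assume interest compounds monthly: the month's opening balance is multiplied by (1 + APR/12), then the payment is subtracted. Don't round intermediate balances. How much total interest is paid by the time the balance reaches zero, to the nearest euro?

€7,261

Promo months 1–9 at r₀ = 0%/12 = 0; months 10+ at r₁ = 16.4%/12 = 0.0136667.
After month 9 (no interest yet): B = €22,625.00 − 9·€494.00 = €18,179.00.
Then at r₁ with €494.00/mo: n₂ = −ln(1 − r₁·B/P)/ln(1+r₁) ≈ 51.50 → 52 more payments.
Total paid = 60·€494.00 + €246.12 = €29,886.12; interest = €29,886.12 − €22,625.00 = €7,261.12.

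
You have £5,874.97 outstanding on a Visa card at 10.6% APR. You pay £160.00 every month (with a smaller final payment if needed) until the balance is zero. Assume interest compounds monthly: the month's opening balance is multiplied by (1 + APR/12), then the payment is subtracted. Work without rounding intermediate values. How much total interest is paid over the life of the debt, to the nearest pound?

£1,258

Monthly rate r = 10.6%/12 = 0.883333% = 0.00883333.
Payoff takes n = ⌈−ln(1 − rB₀/P)/ln(1+r)⌉ = ⌈44.582⌉ = 45 payments; the last is £93.25.
Total paid = 44·£160.00 + £93.25 = £7,133.25.
Total interest = total paid − principal = £7,133.25 − £5,874.97 = £1,258.28.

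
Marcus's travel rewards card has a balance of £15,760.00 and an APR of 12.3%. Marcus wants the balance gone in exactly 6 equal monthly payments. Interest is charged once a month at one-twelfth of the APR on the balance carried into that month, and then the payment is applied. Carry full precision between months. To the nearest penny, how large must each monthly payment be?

£2,721.70

Monthly rate r = 12.3%/12 = 1.025% = 0.01025.
Level-payment amortization: P = B₀·r / (1 − (1+r)^(−n)) = 15760.00·0.01025 / (1 − 1.01025^(−6)).
Denominator 1 − (1+r)^(−6) = 0.0593526306.
P = 161.54 / 0.0593526306 ≈ 2721.70.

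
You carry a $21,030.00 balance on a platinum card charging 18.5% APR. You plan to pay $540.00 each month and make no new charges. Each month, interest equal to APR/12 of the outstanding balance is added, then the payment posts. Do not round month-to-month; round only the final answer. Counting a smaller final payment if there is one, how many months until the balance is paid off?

Monthly rate r = 18.5%/12 = 1.54167% = 0.0154167.
Recurrence: B ← B·(1+r) − $540.00.
Month 1: interest $324.21; balance after payment $20,814.21.
Month 2: interest $320.89; balance after payment $20,595.10.
Closed form: n = −ln(1 − rB₀/P)/ln(1+r) = −ln(0.39961)/ln(1.01542) ≈ 59.956, so the balance reaches zero during payment 60.

60 payments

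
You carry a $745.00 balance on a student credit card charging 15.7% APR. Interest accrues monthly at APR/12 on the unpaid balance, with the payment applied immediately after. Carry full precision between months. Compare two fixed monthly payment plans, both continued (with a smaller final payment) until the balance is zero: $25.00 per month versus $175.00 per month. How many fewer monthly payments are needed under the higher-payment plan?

Monthly rate r = 15.7%/12 = 1.30833% = 0.0130833.
At $25.00/mo: n = ⌈−ln(1 − rB₀/P)/ln(1+r)⌉ = 39 payments (last $0.31); total interest = total paid − $745.00 = $205.31.
At $175.00/mo: 5 payments (last $71.83); total interest $26.83.
Payments saved = 39 − 5 = 34.

34 fewer payments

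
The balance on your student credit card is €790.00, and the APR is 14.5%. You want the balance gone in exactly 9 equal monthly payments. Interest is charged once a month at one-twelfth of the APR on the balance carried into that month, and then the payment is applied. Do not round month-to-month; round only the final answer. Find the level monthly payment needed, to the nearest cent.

€93.17

Monthly rate r = 14.5%/12 = 1.20833% = 0.0120833.
Level-payment amortization: P = B₀·r / (1 − (1+r)^(−n)) = 790.00·0.0120833 / (1 − 1.01208^(−9)).
Denominator 1 − (1+r)^(−9) = 0.102460559.
P = 9.54583 / 0.102460559 ≈ 93.17.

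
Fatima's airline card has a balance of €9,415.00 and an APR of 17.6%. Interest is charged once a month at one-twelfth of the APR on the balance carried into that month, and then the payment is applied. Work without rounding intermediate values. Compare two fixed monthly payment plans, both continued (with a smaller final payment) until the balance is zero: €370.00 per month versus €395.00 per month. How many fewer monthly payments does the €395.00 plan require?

Monthly rate r = 17.6%/12 = 1.46667% = 0.0146667.
At €370.00/mo: n = ⌈−ln(1 − rB₀/P)/ln(1+r)⌉ = 33 payments (last €31.07); total interest = total paid − €9,415.00 = €2,456.07.
At €395.00/mo: 30 payments (last €215.10); total interest €2,255.10.
Payments saved = 33 − 30 = 3.

3 fewer payments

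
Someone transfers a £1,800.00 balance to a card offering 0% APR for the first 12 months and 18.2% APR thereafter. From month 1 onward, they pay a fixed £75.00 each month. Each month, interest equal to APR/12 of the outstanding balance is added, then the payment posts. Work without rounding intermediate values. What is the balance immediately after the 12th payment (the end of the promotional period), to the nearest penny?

Promo months 1–12 at r₀ = 0%/12 = 0; months 13+ at r₁ = 18.2%/12 = 0.0151667.
After month 12 (no interest yet): B = £1,800.00 − 12·£75.00 = £900.00.

£900.00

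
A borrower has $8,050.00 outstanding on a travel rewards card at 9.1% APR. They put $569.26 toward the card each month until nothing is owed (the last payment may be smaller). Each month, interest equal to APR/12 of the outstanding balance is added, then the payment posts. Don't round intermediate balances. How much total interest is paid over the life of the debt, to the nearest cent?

Monthly rate r = 9.1%/12 = 0.758333% = 0.00758333.
Payoff takes n = ⌈−ln(1 − rB₀/P)/ln(1+r)⌉ = ⌈15.015⌉ = 16 payments; the last is $8.58.
Total paid = 15·$569.26 + $8.58 = $8,547.48.
Total interest = total paid − principal = $8,547.48 − $8,050.00 = $497.48.

$497.48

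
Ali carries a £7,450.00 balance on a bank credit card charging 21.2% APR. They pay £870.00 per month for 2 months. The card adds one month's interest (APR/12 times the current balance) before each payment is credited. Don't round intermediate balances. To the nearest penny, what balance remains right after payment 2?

£5,960.19

Monthly rate r = 21.2%/12 = 1.76667% = 0.0176667.
Each month: B ← B·(1+r) − £870.00.
Month 1: interest £131.62; balance after payment £6,711.62.
Month 2: interest £118.57; balance after payment £5,960.19.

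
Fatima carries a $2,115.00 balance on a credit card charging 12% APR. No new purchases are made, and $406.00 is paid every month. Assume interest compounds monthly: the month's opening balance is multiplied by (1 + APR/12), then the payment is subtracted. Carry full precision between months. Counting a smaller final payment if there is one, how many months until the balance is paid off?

Monthly rate r = 12%/12 = 1% = 0.01.
Recurrence: B ← B·(1+r) − $406.00.
Month 1: interest $21.15; balance after payment $1,730.15.
Month 2: interest $17.30; balance after payment $1,341.45.
Month 3: interest $13.41; balance after payment $948.87.
Month 4: interest $9.49; balance after payment $552.35.
Month 5: interest $5.52; balance after payment $151.88.
Month 6: interest $1.52; balance after payment $0.00.

6 months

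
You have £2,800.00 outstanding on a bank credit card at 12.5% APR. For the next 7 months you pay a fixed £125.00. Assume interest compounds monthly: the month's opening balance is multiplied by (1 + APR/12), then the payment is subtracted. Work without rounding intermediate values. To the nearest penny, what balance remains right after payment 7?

Monthly rate r = 12.5%/12 = 1.04167% = 0.0104167.
Each month: B ← B·(1+r) − £125.00.
Month 1: interest £29.17; balance after payment £2,704.17.
Month 2: interest £28.17; balance after payment £2,607.34.
Month 3: interest £27.16; balance after payment £2,509.49.
Month 4: interest £26.14; balance after payment £2,410.64.
Month 5: interest £25.11; balance after payment £2,310.75.
Month 6: interest £24.07; balance after payment £2,209.82.
Month 7: interest £23.02; balance after payment £2,107.84.

£2,107.84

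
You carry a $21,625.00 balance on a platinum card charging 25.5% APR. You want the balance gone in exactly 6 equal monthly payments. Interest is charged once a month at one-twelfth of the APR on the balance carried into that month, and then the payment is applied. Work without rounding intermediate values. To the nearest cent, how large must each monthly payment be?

Monthly rate r = 25.5%/12 = 2.125% = 0.02125.
Level-payment amortization: P = B₀·r / (1 − (1+r)^(−n)) = 21625.00·0.02125 / (1 − 1.02125^(−6)).
Denominator 1 − (1+r)^(−6) = 0.118529905.
P = 459.531 / 0.118529905 ≈ 3876.92.

$3,876.92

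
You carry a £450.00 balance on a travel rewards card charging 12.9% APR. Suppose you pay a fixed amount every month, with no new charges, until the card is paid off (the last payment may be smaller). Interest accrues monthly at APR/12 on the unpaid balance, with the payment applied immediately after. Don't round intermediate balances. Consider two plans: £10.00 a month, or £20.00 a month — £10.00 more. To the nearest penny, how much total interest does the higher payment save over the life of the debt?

£100.39

Monthly rate r = 12.9%/12 = 1.075% = 0.01075.
At £10.00/mo: n = ⌈−ln(1 − rB₀/P)/ln(1+r)⌉ = 62 payments (last £8.34); total interest = total paid − £450.00 = £168.34.
At £20.00/mo: 26 payments (last £17.95); total interest £67.95.
Interest saved = £168.34 − £67.95 = £100.39.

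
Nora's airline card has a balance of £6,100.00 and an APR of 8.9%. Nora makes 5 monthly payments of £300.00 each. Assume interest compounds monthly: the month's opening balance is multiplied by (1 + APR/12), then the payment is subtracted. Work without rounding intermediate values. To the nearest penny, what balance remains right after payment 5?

Monthly rate r = 8.9%/12 = 0.741667% = 0.00741667.
Each month: B ← B·(1+r) − £300.00.
Month 1: interest £45.24; balance after payment £5,845.24.
Month 2: interest £43.35; balance after payment £5,588.59.
Month 3: interest £41.45; balance after payment £5,330.04.
Month 4: interest £39.53; balance after payment £5,069.57.
Month 5: interest £37.60; balance after payment £4,807.17.

£4,807.17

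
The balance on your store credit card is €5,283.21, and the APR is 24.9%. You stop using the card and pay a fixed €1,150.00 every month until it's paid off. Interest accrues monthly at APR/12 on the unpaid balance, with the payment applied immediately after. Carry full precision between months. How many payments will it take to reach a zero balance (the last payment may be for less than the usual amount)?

Monthly rate r = 24.9%/12 = 2.075% = 0.02075.
Recurrence: B ← B·(1+r) − €1,150.00.
Month 1: interest €109.63; balance after payment €4,242.84.
Month 2: interest €88.04; balance after payment €3,180.88.
Month 3: interest €66.00; balance after payment €2,096.88.
Month 4: interest €43.51; balance after payment €990.39.
Month 5: interest €20.55; balance after payment €0.00.

5 payments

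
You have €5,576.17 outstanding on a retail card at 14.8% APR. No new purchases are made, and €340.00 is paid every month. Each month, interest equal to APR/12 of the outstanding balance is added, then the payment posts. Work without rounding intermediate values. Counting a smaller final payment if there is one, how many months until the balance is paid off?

19 payments

Monthly rate r = 14.8%/12 = 1.23333% = 0.0123333.
Recurrence: B ← B·(1+r) − €340.00.
Month 1: interest €68.77; balance after payment €5,304.94.
Month 2: interest €65.43; balance after payment €5,030.37.
Closed form: n = −ln(1 − rB₀/P)/ln(1+r) = −ln(0.79773)/ln(1.01233) ≈ 18.436, so the balance reaches zero during payment 19.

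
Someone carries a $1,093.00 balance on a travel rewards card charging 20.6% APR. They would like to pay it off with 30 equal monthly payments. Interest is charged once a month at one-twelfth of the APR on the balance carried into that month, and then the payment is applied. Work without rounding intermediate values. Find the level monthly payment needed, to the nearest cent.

Monthly rate r = 20.6%/12 = 1.71667% = 0.0171667.
Level-payment amortization: P = B₀·r / (1 − (1+r)^(−n)) = 1093.00·0.0171667 / (1 − 1.01717^(−30)).
Denominator 1 − (1+r)^(−30) = 0.399882332.
P = 18.7632 / 0.399882332 ≈ 46.92.

$46.92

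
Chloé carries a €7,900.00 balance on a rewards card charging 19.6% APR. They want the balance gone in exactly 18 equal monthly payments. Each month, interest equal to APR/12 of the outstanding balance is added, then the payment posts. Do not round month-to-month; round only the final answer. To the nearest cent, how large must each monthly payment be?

€510.11

Monthly rate r = 19.6%/12 = 1.63333% = 0.0163333.
Level-payment amortization: P = B₀·r / (1 − (1+r)^(−n)) = 7900.00·0.0163333 / (1 − 1.01633^(−18)).
Denominator 1 − (1+r)^(−18) = 0.252951245.
P = 129.033 / 0.252951245 ≈ 510.11.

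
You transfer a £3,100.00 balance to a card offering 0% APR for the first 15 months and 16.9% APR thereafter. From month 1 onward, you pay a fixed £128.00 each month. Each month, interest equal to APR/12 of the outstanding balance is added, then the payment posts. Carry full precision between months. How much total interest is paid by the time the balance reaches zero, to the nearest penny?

Promo months 1–15 at r₀ = 0%/12 = 0; months 16+ at r₁ = 16.9%/12 = 0.0140833.
After month 15 (no interest yet): B = £3,100.00 − 15·£128.00 = £1,180.00.
Then at r₁ with £128.00/mo: n₂ = −ln(1 − r₁·B/P)/ln(1+r₁) ≈ 9.94 → 10 more payments.
Total paid = 24·£128.00 + £120.88 = £3,192.88; interest = £3,192.88 − £3,100.00 = £92.88.

£92.88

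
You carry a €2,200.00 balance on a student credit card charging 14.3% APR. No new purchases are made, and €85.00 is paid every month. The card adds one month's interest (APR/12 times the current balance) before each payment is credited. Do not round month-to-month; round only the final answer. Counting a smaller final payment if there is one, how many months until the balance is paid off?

Monthly rate r = 14.3%/12 = 1.19167% = 0.0119167.
Recurrence: B ← B·(1+r) − €85.00.
Month 1: interest €26.22; balance after payment €2,141.22.
Month 2: interest €25.52; balance after payment €2,081.73.
Closed form: n = −ln(1 − rB₀/P)/ln(1+r) = −ln(0.69157)/ln(1.01192) ≈ 31.132, so the balance reaches zero during payment 32.

32 months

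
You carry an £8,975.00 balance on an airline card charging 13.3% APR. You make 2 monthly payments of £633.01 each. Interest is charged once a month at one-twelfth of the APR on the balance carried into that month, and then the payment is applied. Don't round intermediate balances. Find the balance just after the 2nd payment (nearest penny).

£7,902.01

Monthly rate r = 13.3%/12 = 1.10833% = 0.0110833.
Each month: B ← B·(1+r) − £633.01.
Month 1: interest £99.47; balance after payment £8,441.46.
Month 2: interest £93.56; balance after payment £7,902.01.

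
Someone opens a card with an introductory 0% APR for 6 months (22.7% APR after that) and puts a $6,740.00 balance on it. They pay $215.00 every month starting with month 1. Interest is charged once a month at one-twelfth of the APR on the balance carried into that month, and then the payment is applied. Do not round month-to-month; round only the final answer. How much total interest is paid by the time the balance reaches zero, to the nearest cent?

Promo months 1–6 at r₀ = 0%/12 = 0; months 7+ at r₁ = 22.7%/12 = 0.0189167.
After month 6 (no interest yet): B = $6,740.00 − 6·$215.00 = $5,450.00.
Then at r₁ with $215.00/mo: n₂ = −ln(1 − r₁·B/P)/ln(1+r₁) ≈ 34.85 → 35 more payments.
Total paid = 40·$215.00 + $181.95 = $8,781.95; interest = $8,781.95 − $6,740.00 = $2,041.95.

$2,041.95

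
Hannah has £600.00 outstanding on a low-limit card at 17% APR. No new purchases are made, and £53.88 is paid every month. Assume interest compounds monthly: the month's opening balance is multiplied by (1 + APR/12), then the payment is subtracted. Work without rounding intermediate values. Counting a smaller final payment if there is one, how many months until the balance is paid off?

Monthly rate r = 17%/12 = 1.41667% = 0.0141667.
Recurrence: B ← B·(1+r) − £53.88.
Month 1: interest £8.50; balance after payment £554.62.
Month 2: interest £7.86; balance after payment £508.60.
Closed form: n = −ln(1 − rB₀/P)/ln(1+r) = −ln(0.84224)/ln(1.01417) ≈ 12.205, so the balance reaches zero during payment 13.

13 payments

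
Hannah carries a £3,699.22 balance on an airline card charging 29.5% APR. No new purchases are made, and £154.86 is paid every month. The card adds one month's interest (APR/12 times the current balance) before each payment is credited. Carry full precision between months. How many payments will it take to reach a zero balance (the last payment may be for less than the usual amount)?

37 payments

Monthly rate r = 29.5%/12 = 2.45833% = 0.0245833.
Recurrence: B ← B·(1+r) − £154.86.
Month 1: interest £90.94; balance after payment £3,635.30.
Month 2: interest £89.37; balance after payment £3,569.81.
Closed form: n = −ln(1 − rB₀/P)/ln(1+r) = −ln(0.41277)/ln(1.02458) ≈ 36.436, so the balance reaches zero during payment 37.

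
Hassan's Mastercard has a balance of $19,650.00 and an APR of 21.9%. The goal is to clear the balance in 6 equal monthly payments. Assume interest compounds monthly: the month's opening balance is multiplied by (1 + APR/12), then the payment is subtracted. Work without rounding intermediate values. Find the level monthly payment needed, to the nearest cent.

$3,487.34

Monthly rate r = 21.9%/12 = 1.825% = 0.01825.
Level-payment amortization: P = B₀·r / (1 − (1+r)^(−n)) = 19650.00·0.01825 / (1 − 1.01825^(−6)).
Denominator 1 − (1+r)^(−6) = 0.102832594.
P = 358.612 / 0.102832594 ≈ 3487.34.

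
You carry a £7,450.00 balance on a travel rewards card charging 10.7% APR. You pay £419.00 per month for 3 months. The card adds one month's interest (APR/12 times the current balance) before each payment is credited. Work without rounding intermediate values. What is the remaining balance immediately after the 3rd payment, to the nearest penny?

£6,382.83

Monthly rate r = 10.7%/12 = 0.891667% = 0.00891667.
Each month: B ← B·(1+r) − £419.00.
Month 1: interest £66.43; balance after payment £7,097.43.
Month 2: interest £63.29; balance after payment £6,741.71.
Month 3: interest £60.11; balance after payment £6,382.83.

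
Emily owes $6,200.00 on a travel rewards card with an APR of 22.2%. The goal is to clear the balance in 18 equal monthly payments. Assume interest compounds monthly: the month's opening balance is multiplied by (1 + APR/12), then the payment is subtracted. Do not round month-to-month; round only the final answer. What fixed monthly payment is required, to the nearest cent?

Monthly rate r = 22.2%/12 = 1.85% = 0.0185.
Level-payment amortization: P = B₀·r / (1 − (1+r)^(−n)) = 6200.00·0.0185 / (1 − 1.0185^(−18)).
Denominator 1 − (1+r)^(−18) = 0.281045511.
P = 114.7 / 0.281045511 ≈ 408.12.

$408.12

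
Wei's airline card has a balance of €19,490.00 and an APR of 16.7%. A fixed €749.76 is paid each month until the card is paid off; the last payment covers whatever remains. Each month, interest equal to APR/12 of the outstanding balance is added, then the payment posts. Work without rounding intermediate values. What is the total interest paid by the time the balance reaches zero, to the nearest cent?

Monthly rate r = 16.7%/12 = 1.39167% = 0.0139167.
Payoff takes n = ⌈−ln(1 − rB₀/P)/ln(1+r)⌉ = ⌈32.491⌉ = 33 payments; the last is €369.29.
Total paid = 32·€749.76 + €369.29 = €24,361.61.
Total interest = total paid − principal = €24,361.61 − €19,490.00 = €4,871.61.

€4,871.61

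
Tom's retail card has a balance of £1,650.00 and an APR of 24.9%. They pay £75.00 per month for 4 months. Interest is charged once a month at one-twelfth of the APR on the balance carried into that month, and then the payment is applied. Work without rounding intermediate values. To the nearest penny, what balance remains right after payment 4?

£1,481.80

Monthly rate r = 24.9%/12 = 2.075% = 0.02075.
Each month: B ← B·(1+r) − £75.00.
Month 1: interest £34.24; balance after payment £1,609.24.
Month 2: interest £33.39; balance after payment £1,567.63.
Month 3: interest £32.53; balance after payment £1,525.16.
Month 4: interest £31.65; balance after payment £1,481.80.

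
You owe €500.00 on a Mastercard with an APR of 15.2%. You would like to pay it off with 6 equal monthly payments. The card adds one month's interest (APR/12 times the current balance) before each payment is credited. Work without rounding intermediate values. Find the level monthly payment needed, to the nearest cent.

€87.07

Monthly rate r = 15.2%/12 = 1.26667% = 0.0126667.
Level-payment amortization: P = B₀·r / (1 − (1+r)^(−n)) = 500.00·0.0126667 / (1 − 1.01267^(−6)).
Denominator 1 − (1+r)^(−6) = 0.072741312.
P = 6.33333 / 0.072741312 ≈ 87.07.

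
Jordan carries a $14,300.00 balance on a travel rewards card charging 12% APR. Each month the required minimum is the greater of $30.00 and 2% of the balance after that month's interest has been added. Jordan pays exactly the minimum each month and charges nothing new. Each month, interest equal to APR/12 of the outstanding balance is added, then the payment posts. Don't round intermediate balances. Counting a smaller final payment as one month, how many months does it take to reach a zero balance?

290 months

Monthly rate r = 12%/12 = 1% = 0.01.
While 2% of the post-interest balance exceeds $30.00, each month B ← (B·(1+r))·(1 − 0.02), i.e. B shrinks by the factor (1+r)·0.98 = 0.9898.
This holds for months 1–221. Entering month 222 the balance is $1,483.62; 2% of the post-interest balance is now below $30.00, so the flat $30.00 minimum applies from here.
From month 222 a fixed $30.00 at rate r clears $1,483.62 in 69 more payments. Total: 221 + 69 = 290 months.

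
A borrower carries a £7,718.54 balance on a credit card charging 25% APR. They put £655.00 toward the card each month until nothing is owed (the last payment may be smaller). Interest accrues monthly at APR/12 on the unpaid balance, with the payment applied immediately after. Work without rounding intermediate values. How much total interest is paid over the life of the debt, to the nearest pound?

Monthly rate r = 25%/12 = 2.08333% = 0.0208333.
Payoff takes n = ⌈−ln(1 − rB₀/P)/ln(1+r)⌉ = ⌈13.662⌉ = 14 payments; the last is £435.12.
Total paid = 13·£655.00 + £435.12 = £8,950.12.
Total interest = total paid − principal = £8,950.12 − £7,718.54 = £1,231.58.

£1,232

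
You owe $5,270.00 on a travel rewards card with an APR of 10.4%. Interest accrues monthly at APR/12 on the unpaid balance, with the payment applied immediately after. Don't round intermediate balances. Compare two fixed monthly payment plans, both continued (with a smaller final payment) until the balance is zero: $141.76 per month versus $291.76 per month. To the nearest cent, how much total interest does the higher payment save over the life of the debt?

$632.15

Monthly rate r = 10.4%/12 = 0.866667% = 0.00866667.
At $141.76/mo: n = ⌈−ln(1 − rB₀/P)/ln(1+r)⌉ = 46 payments (last $9.32); total interest = total paid − $5,270.00 = $1,118.52.
At $291.76/mo: 20 payments (last $212.93); total interest $486.37.
Interest saved = $1,118.52 − $486.37 = $632.15.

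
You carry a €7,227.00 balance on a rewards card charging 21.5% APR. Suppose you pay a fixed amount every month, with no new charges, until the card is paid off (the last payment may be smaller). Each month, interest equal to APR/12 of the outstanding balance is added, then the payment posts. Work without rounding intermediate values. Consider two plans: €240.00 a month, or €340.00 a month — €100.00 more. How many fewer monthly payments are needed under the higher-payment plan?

17 fewer payments

Monthly rate r = 21.5%/12 = 1.79167% = 0.0179167.
At €240.00/mo: n = ⌈−ln(1 − rB₀/P)/ln(1+r)⌉ = 44 payments (last €161.03); total interest = total paid − €7,227.00 = €3,254.03.
At €340.00/mo: 27 payments (last €338.39); total interest €1,951.39.
Payments saved = 44 − 27 = 17.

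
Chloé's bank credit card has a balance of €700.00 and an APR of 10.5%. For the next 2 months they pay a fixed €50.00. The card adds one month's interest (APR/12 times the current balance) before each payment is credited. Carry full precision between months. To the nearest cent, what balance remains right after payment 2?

€611.87

Monthly rate r = 10.5%/12 = 0.875% = 0.00875.
Each month: B ← B·(1+r) − €50.00.
Month 1: interest €6.13; balance after payment €656.12.
Month 2: interest €5.74; balance after payment €611.87.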